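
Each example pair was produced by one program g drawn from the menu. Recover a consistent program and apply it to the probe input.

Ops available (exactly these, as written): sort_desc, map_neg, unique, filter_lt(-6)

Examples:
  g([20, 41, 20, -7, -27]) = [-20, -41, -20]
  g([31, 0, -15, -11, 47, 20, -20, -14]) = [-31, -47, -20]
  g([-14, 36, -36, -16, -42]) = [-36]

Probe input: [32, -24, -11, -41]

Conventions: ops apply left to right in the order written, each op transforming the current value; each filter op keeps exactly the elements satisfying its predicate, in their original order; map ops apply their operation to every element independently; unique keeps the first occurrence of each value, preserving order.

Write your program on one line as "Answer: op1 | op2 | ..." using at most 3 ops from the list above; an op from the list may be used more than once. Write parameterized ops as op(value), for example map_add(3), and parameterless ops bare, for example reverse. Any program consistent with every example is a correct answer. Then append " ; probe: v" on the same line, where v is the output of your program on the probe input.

map_neg | filter_lt(-6) ; probe: [-32]

Check, running the answer program on each example:
  [20, 41, 20, -7, -27] -> [-20, -41, -20, 7, 27] -> [-20, -41, -20]
  [31, 0, -15, -11, 47, 20, -20, -14] -> [-31, 0, 15, 11, -47, -20, 20, 14] -> [-31, -47, -20]
  [-14, 36, -36, -16, -42] -> [14, -36, 36, 16, 42] -> [-36]
  probe: [32, -24, -11, -41] -> [-32, 24, 11, 41] -> [-32]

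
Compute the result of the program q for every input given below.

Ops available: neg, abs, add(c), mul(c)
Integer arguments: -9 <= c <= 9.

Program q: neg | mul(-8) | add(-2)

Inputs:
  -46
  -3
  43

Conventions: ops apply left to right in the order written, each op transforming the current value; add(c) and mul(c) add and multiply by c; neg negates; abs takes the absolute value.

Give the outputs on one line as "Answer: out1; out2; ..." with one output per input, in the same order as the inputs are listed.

Execution, op by op:
  -46 -> 46 -> -368 -> -370
  -3 -> 3 -> -24 -> -26
  43 -> -43 -> 344 -> 342

-370; -26; 342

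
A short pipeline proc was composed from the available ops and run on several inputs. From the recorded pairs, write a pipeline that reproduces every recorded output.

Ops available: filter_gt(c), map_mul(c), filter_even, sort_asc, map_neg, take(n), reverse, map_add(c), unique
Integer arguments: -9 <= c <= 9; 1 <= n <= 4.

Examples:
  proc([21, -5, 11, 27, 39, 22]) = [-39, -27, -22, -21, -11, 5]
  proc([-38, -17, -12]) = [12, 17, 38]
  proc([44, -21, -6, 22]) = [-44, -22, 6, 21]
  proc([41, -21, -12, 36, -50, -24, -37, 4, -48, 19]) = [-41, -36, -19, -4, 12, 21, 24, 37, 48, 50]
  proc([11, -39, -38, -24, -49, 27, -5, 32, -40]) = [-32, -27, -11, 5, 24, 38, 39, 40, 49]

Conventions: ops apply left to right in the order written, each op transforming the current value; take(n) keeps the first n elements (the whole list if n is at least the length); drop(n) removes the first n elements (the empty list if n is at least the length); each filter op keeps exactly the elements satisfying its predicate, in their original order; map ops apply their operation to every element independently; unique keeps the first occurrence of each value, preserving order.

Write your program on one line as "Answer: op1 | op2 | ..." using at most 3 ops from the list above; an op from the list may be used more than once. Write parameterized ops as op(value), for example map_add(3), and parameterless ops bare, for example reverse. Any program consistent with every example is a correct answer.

map_neg | sort_asc

Check, running the answer program on each example:
  [21, -5, 11, 27, 39, 22] -> [-21, 5, -11, -27, -39, -22] -> [-39, -27, -22, -21, -11, 5]
  [-38, -17, -12] -> [38, 17, 12] -> [12, 17, 38]
  [44, -21, -6, 22] -> [-44, 21, 6, -22] -> [-44, -22, 6, 21]
  [41, -21, -12, 36, -50, -24, -37, 4, -48, 19] -> [-41, 21, 12, -36, 50, 24, 37, -4, 48, -19] -> [-41, -36, -19, -4, 12, 21, 24, 37, 48, 50]
  [11, -39, -38, -24, -49, 27, -5, 32, -40] -> [-11, 39, 38, 24, 49, -27, 5, -32, 40] -> [-32, -27, -11, 5, 24, 38, 39, 40, 49]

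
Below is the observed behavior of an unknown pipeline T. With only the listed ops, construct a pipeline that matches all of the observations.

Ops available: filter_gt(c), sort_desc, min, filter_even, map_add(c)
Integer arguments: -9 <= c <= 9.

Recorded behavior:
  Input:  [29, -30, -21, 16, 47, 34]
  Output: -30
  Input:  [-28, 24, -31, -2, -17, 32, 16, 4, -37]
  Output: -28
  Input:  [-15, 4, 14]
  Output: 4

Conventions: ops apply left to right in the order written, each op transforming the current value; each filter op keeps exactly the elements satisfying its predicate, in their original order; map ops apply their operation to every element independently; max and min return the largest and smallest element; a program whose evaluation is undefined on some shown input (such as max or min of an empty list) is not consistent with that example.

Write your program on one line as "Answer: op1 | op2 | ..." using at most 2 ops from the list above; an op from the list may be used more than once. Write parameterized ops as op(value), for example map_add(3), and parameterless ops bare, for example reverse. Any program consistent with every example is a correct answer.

filter_even | min

Check, running the answer program on each example:
  [29, -30, -21, 16, 47, 34] -> [-30, 16, 34] -> -30
  [-28, 24, -31, -2, -17, 32, 16, 4, -37] -> [-28, 24, -2, 32, 16, 4] -> -28
  [-15, 4, 14] -> [4, 14] -> 4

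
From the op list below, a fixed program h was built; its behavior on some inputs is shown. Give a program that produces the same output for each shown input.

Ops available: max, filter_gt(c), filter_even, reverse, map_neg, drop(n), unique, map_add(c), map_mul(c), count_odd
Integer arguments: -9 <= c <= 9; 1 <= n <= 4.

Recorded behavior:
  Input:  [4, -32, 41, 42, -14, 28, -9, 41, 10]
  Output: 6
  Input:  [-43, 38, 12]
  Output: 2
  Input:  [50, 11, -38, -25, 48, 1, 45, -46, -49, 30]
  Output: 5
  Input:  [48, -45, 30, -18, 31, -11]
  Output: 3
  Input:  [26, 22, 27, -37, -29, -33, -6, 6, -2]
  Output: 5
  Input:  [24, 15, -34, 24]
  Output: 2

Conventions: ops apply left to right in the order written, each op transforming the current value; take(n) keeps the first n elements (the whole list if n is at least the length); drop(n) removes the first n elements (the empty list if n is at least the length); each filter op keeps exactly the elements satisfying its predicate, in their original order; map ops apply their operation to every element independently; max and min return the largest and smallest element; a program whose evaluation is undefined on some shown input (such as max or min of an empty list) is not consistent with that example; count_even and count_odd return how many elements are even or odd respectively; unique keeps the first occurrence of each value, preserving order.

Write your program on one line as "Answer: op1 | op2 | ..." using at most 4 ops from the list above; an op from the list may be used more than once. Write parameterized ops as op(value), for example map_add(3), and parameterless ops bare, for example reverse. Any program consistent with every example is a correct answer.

unique | map_add(5) | map_neg | count_odd

Check, running the answer program on each example:
  [4, -32, 41, 42, -14, 28, -9, 41, 10] -> [4, -32, 41, 42, -14, 28, -9, 10] -> [9, -27, 46, 47, -9, 33, -4, 15] -> [-9, 27, -46, -47, 9, -33, 4, -15] -> 6
  [-43, 38, 12] -> [-43, 38, 12] -> [-38, 43, 17] -> [38, -43, -17] -> 2
  [50, 11, -38, -25, 48, 1, 45, -46, -49, 30] -> [50, 11, -38, -25, 48, 1, 45, -46, -49, 30] -> [55, 16, -33, -20, 53, 6, 50, -41, -44, 35] -> [-55, -16, 33, 20, -53, -6, -50, 41, 44, -35] -> 5
  [48, -45, 30, -18, 31, -11] -> [48, -45, 30, -18, 31, -11] -> [53, -40, 35, -13, 36, -6] -> [-53, 40, -35, 13, -36, 6] -> 3
  [26, 22, 27, -37, -29, -33, -6, 6, -2] -> [26, 22, 27, -37, -29, -33, -6, 6, -2] -> [31, 27, 32, -32, -24, -28, -1, 11, 3] -> [-31, -27, -32, 32, 24, 28, 1, -11, -3] -> 5
  [24, 15, -34, 24] -> [24, 15, -34] -> [29, 20, -29] -> [-29, -20, 29] -> 2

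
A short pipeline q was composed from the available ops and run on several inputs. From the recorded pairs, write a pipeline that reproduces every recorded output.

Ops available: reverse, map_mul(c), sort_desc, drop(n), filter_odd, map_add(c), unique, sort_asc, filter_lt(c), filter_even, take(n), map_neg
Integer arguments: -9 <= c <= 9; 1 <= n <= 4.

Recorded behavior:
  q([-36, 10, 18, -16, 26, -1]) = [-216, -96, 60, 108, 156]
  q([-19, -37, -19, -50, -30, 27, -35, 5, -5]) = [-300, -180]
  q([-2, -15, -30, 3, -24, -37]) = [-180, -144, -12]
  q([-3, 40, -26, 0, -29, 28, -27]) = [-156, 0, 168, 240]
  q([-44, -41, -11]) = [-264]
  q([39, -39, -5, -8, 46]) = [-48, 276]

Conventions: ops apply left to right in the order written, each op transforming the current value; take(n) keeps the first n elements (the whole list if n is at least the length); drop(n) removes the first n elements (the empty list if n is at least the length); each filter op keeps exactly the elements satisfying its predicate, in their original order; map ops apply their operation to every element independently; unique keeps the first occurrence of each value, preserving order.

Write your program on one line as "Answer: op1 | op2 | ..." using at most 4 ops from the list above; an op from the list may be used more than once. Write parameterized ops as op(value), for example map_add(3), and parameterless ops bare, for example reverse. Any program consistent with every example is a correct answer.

reverse | sort_asc | filter_even | map_mul(6)

Check, running the answer program on each example:
  [-36, 10, 18, -16, 26, -1] -> [-1, 26, -16, 18, 10, -36] -> [-36, -16, -1, 10, 18, 26] -> [-36, -16, 10, 18, 26] -> [-216, -96, 60, 108, 156]
  [-19, -37, -19, -50, -30, 27, -35, 5, -5] -> [-5, 5, -35, 27, -30, -50, -19, -37, -19] -> [-50, -37, -35, -30, -19, -19, -5, 5, 27] -> [-50, -30] -> [-300, -180]
  [-2, -15, -30, 3, -24, -37] -> [-37, -24, 3, -30, -15, -2] -> [-37, -30, -24, -15, -2, 3] -> [-30, -24, -2] -> [-180, -144, -12]
  [-3, 40, -26, 0, -29, 28, -27] -> [-27, 28, -29, 0, -26, 40, -3] -> [-29, -27, -26, -3, 0, 28, 40] -> [-26, 0, 28, 40] -> [-156, 0, 168, 240]
  [-44, -41, -11] -> [-11, -41, -44] -> [-44, -41, -11] -> [-44] -> [-264]
  [39, -39, -5, -8, 46] -> [46, -8, -5, -39, 39] -> [-39, -8, -5, 39, 46] -> [-8, 46] -> [-48, 276]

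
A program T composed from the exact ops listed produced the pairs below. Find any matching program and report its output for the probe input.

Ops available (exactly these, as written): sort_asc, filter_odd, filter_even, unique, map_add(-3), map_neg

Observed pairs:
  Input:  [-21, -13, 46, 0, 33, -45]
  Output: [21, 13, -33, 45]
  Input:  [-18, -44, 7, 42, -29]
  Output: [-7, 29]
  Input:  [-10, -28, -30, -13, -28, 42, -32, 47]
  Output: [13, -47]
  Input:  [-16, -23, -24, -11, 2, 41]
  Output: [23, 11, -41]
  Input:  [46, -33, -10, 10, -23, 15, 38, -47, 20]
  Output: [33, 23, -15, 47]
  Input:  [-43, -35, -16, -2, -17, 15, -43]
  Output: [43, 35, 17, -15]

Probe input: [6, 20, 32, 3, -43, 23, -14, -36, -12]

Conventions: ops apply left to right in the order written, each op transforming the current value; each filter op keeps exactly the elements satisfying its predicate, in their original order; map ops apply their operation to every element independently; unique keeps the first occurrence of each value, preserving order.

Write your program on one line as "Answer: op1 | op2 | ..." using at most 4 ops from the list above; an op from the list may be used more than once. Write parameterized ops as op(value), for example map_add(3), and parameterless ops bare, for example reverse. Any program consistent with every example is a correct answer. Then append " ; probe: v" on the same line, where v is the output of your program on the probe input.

filter_odd | unique | map_neg ; probe: [-3, 43, -23]

Check, running the answer program on each example:
  [-21, -13, 46, 0, 33, -45] -> [-21, -13, 33, -45] -> [-21, -13, 33, -45] -> [21, 13, -33, 45]
  [-18, -44, 7, 42, -29] -> [7, -29] -> [7, -29] -> [-7, 29]
  [-10, -28, -30, -13, -28, 42, -32, 47] -> [-13, 47] -> [-13, 47] -> [13, -47]
  [-16, -23, -24, -11, 2, 41] -> [-23, -11, 41] -> [-23, -11, 41] -> [23, 11, -41]
  [46, -33, -10, 10, -23, 15, 38, -47, 20] -> [-33, -23, 15, -47] -> [-33, -23, 15, -47] -> [33, 23, -15, 47]
  [-43, -35, -16, -2, -17, 15, -43] -> [-43, -35, -17, 15, -43] -> [-43, -35, -17, 15] -> [43, 35, 17, -15]
  probe: [6, 20, 32, 3, -43, 23, -14, -36, -12] -> [3, -43, 23] -> [3, -43, 23] -> [-3, 43, -23]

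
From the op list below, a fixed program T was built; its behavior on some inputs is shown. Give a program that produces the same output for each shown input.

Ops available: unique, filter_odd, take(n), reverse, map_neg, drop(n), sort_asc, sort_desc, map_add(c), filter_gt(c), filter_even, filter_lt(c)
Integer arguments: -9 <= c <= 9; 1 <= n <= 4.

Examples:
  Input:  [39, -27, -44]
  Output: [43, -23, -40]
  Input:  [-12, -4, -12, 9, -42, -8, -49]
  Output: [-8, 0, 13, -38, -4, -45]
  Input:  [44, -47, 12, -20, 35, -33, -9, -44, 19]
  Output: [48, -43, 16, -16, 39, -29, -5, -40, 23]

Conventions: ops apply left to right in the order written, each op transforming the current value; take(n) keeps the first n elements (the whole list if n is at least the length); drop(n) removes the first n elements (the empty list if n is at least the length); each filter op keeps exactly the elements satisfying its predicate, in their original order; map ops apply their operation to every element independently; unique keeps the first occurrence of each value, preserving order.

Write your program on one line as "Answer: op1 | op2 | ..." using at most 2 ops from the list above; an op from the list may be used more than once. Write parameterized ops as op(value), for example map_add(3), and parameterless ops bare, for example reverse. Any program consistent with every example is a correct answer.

unique | map_add(4)

Check, running the answer program on each example:
  [39, -27, -44] -> [39, -27, -44] -> [43, -23, -40]
  [-12, -4, -12, 9, -42, -8, -49] -> [-12, -4, 9, -42, -8, -49] -> [-8, 0, 13, -38, -4, -45]
  [44, -47, 12, -20, 35, -33, -9, -44, 19] -> [44, -47, 12, -20, 35, -33, -9, -44, 19] -> [48, -43, 16, -16, 39, -29, -5, -40, 23]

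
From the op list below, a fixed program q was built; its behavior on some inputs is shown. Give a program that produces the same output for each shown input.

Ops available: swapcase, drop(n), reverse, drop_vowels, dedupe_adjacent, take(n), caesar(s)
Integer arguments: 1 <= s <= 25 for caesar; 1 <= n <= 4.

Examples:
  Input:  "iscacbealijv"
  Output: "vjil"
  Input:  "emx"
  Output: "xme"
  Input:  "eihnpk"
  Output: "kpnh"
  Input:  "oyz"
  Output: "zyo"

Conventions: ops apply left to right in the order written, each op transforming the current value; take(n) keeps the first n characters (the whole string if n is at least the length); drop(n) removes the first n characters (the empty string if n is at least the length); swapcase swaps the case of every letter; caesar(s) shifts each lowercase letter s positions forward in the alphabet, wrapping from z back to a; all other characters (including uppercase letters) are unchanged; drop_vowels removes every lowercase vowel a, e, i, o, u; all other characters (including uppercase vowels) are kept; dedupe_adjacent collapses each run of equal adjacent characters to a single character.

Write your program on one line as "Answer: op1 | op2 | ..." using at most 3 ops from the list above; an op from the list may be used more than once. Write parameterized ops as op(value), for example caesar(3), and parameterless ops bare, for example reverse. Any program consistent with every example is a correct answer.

reverse | take(4)

Check, running the answer program on each example:
  "iscacbealijv" -> "vjilaebcacsi" -> "vjil"
  "emx" -> "xme" -> "xme"
  "eihnpk" -> "kpnhie" -> "kpnh"
  "oyz" -> "zyo" -> "zyo"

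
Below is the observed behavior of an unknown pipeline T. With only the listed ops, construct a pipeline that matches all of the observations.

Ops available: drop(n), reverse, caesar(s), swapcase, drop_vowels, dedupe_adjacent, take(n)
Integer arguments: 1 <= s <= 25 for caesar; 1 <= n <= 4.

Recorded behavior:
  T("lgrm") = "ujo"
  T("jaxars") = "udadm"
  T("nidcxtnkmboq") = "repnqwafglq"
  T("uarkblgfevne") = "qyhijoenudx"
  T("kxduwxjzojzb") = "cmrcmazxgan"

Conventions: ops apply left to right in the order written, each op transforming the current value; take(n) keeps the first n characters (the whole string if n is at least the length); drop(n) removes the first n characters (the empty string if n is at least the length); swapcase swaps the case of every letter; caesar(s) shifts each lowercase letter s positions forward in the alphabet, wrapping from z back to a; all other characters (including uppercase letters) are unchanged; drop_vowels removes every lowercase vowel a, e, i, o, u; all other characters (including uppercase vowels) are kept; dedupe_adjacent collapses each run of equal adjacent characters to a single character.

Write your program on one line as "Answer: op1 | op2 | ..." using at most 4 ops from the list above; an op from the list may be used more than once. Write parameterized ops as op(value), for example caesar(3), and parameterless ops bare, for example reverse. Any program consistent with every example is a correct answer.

caesar(24) | reverse | drop(1) | caesar(5)

Check, running the answer program on each example:
  "lgrm" -> "jepk" -> "kpej" -> "pej" -> "ujo"
  "jaxars" -> "hyvypq" -> "qpyvyh" -> "pyvyh" -> "udadm"
  "nidcxtnkmboq" -> "lgbavrlikzmo" -> "omzkilrvabgl" -> "mzkilrvabgl" -> "repnqwafglq"
  "uarkblgfevne" -> "sypizjedctlc" -> "cltcdejzipys" -> "ltcdejzipys" -> "qyhijoenudx"
  "kxduwxjzojzb" -> "ivbsuvhxmhxz" -> "zxhmxhvusbvi" -> "xhmxhvusbvi" -> "cmrcmazxgan"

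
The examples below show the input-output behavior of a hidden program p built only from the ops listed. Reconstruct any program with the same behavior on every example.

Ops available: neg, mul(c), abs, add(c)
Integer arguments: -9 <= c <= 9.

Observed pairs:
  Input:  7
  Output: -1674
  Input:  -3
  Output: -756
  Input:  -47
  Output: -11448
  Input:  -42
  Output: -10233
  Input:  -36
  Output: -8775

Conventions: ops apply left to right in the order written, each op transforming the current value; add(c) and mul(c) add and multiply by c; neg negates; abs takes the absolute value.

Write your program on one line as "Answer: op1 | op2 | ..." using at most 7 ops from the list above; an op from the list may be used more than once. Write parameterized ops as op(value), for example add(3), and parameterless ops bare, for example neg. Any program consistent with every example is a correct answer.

mul(-9) | add(1) | mul(9) | mul(3) | abs | neg

Check, running the answer program on each example:
  7 -> -63 -> -62 -> -558 -> -1674 -> 1674 -> -1674
  -3 -> 27 -> 28 -> 252 -> 756 -> 756 -> -756
  -47 -> 423 -> 424 -> 3816 -> 11448 -> 11448 -> -11448
  -42 -> 378 -> 379 -> 3411 -> 10233 -> 10233 -> -10233
  -36 -> 324 -> 325 -> 2925 -> 8775 -> 8775 -> -8775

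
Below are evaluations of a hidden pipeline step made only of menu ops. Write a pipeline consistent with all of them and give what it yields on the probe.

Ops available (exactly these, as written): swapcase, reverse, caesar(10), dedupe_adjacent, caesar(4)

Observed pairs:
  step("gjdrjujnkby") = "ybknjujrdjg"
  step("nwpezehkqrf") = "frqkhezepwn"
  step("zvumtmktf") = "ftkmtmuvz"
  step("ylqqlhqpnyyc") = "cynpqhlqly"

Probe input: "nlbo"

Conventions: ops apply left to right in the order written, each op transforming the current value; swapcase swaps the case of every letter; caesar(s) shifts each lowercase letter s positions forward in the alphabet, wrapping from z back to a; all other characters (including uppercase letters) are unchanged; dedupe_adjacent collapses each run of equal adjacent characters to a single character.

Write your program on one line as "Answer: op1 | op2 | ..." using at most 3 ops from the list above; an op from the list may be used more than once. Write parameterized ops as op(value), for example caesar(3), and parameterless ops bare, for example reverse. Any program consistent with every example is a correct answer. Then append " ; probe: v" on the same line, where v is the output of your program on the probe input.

reverse | dedupe_adjacent ; probe: "obln"

Check, running the answer program on each example:
  "gjdrjujnkby" -> "ybknjujrdjg" -> "ybknjujrdjg"
  "nwpezehkqrf" -> "frqkhezepwn" -> "frqkhezepwn"
  "zvumtmktf" -> "ftkmtmuvz" -> "ftkmtmuvz"
  "ylqqlhqpnyyc" -> "cyynpqhlqqly" -> "cynpqhlqly"
  probe: "nlbo" -> "obln" -> "obln"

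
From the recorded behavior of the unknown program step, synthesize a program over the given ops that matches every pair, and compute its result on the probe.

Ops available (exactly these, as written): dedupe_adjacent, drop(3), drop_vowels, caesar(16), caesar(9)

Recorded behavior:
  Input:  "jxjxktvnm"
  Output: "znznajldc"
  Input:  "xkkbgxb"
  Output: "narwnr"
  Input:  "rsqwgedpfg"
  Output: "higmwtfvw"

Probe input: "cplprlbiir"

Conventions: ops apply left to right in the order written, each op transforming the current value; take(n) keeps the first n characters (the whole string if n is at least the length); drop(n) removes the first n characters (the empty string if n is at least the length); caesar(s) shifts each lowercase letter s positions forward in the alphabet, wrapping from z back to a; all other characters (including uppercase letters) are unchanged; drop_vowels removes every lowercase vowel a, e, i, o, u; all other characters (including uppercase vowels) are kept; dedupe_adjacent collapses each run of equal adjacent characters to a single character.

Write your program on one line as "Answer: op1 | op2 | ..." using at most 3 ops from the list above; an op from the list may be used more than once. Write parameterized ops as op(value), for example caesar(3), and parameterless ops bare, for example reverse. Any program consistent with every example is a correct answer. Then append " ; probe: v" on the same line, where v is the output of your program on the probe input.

dedupe_adjacent | drop_vowels | caesar(16) ; probe: "sfbfhbrh"

Check, running the answer program on each example:
  "jxjxktvnm" -> "jxjxktvnm" -> "jxjxktvnm" -> "znznajldc"
  "xkkbgxb" -> "xkbgxb" -> "xkbgxb" -> "narwnr"
  "rsqwgedpfg" -> "rsqwgedpfg" -> "rsqwgdpfg" -> "higmwtfvw"
  probe: "cplprlbiir" -> "cplprlbir" -> "cplprlbr" -> "sfbfhbrh"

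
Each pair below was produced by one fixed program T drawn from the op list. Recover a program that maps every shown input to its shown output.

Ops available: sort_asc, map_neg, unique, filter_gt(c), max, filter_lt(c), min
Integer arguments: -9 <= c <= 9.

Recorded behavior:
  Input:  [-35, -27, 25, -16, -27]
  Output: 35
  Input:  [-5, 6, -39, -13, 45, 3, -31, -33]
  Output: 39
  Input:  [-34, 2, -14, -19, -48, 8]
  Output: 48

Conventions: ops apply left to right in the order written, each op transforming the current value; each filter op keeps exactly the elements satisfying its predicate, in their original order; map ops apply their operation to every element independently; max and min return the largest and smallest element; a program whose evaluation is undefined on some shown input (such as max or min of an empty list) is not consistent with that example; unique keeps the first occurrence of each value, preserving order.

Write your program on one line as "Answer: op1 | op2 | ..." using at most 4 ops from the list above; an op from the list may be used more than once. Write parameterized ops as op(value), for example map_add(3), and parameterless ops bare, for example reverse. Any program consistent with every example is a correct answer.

sort_asc | filter_lt(-2) | map_neg | max

Check, running the answer program on each example:
  [-35, -27, 25, -16, -27] -> [-35, -27, -27, -16, 25] -> [-35, -27, -27, -16] -> [35, 27, 27, 16] -> 35
  [-5, 6, -39, -13, 45, 3, -31, -33] -> [-39, -33, -31, -13, -5, 3, 6, 45] -> [-39, -33, -31, -13, -5] -> [39, 33, 31, 13, 5] -> 39
  [-34, 2, -14, -19, -48, 8] -> [-48, -34, -19, -14, 2, 8] -> [-48, -34, -19, -14] -> [48, 34, 19, 14] -> 48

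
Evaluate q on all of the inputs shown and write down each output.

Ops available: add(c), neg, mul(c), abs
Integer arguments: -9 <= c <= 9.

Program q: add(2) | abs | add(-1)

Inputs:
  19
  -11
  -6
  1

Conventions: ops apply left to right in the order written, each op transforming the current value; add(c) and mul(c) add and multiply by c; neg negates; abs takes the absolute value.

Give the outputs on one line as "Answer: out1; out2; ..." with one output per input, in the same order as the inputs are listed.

Execution, op by op:
  19 -> 21 -> 21 -> 20
  -11 -> -9 -> 9 -> 8
  -6 -> -4 -> 4 -> 3
  1 -> 3 -> 3 -> 2

20; 8; 3; 2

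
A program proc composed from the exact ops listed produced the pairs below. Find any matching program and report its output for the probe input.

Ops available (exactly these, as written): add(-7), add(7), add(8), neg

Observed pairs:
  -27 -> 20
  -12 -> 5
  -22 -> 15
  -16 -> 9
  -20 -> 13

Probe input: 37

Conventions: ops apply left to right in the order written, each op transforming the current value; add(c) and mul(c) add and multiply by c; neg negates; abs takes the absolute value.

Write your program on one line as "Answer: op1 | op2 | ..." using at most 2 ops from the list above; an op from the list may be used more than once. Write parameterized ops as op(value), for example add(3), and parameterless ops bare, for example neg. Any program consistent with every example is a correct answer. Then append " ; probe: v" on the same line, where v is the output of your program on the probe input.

neg | add(-7) ; probe: -44

Check, running the answer program on each example:
  -27 -> 27 -> 20
  -12 -> 12 -> 5
  -22 -> 22 -> 15
  -16 -> 16 -> 9
  -20 -> 20 -> 13
  probe: 37 -> -37 -> -44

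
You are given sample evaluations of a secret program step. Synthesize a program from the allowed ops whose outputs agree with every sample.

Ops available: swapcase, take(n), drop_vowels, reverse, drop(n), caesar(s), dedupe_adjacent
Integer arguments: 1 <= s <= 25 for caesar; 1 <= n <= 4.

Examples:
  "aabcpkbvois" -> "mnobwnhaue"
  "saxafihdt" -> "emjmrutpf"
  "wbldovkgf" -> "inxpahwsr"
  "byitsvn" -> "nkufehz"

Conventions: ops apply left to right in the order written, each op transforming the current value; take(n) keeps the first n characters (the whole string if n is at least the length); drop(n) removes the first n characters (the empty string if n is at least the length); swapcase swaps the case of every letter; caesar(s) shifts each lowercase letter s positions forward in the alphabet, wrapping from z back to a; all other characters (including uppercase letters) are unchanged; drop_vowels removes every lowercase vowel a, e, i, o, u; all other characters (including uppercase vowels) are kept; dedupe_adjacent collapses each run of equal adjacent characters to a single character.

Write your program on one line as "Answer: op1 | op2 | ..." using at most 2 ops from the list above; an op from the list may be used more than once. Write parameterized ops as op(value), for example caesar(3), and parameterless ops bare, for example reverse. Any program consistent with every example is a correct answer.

dedupe_adjacent | caesar(12)

Check, running the answer program on each example:
  "aabcpkbvois" -> "abcpkbvois" -> "mnobwnhaue"
  "saxafihdt" -> "saxafihdt" -> "emjmrutpf"
  "wbldovkgf" -> "wbldovkgf" -> "inxpahwsr"
  "byitsvn" -> "byitsvn" -> "nkufehz"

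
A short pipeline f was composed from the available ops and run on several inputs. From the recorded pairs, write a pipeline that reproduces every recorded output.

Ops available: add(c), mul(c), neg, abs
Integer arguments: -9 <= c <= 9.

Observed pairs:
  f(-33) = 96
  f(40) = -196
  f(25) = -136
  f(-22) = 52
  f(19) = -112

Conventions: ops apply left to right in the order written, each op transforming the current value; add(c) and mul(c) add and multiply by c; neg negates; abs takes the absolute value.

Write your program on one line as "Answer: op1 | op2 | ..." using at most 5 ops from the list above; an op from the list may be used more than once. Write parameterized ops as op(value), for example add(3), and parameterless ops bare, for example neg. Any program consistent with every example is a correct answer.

neg | add(-9) | neg | mul(-4)

Check, running the answer program on each example:
  -33 -> 33 -> 24 -> -24 -> 96
  40 -> -40 -> -49 -> 49 -> -196
  25 -> -25 -> -34 -> 34 -> -136
  -22 -> 22 -> 13 -> -13 -> 52
  19 -> -19 -> -28 -> 28 -> -112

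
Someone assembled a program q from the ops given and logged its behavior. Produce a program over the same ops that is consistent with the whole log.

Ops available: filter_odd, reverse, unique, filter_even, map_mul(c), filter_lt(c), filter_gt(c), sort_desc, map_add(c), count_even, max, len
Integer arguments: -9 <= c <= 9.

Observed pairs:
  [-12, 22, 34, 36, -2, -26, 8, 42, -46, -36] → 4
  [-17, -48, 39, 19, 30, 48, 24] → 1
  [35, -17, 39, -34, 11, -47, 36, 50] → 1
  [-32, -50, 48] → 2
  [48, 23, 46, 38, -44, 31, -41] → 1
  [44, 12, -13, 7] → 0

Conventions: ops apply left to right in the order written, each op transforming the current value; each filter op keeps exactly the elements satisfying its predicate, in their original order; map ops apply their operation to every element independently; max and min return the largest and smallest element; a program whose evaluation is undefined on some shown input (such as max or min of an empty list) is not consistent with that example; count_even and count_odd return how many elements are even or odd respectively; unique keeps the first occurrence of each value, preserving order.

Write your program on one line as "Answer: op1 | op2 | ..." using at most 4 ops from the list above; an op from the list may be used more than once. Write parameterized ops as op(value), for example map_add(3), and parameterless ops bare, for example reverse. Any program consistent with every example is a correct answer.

filter_lt(-2) | reverse | count_even

Check, running the answer program on each example:
  [-12, 22, 34, 36, -2, -26, 8, 42, -46, -36] -> [-12, -26, -46, -36] -> [-36, -46, -26, -12] -> 4
  [-17, -48, 39, 19, 30, 48, 24] -> [-17, -48] -> [-48, -17] -> 1
  [35, -17, 39, -34, 11, -47, 36, 50] -> [-17, -34, -47] -> [-47, -34, -17] -> 1
  [-32, -50, 48] -> [-32, -50] -> [-50, -32] -> 2
  [48, 23, 46, 38, -44, 31, -41] -> [-44, -41] -> [-41, -44] -> 1
  [44, 12, -13, 7] -> [-13] -> [-13] -> 0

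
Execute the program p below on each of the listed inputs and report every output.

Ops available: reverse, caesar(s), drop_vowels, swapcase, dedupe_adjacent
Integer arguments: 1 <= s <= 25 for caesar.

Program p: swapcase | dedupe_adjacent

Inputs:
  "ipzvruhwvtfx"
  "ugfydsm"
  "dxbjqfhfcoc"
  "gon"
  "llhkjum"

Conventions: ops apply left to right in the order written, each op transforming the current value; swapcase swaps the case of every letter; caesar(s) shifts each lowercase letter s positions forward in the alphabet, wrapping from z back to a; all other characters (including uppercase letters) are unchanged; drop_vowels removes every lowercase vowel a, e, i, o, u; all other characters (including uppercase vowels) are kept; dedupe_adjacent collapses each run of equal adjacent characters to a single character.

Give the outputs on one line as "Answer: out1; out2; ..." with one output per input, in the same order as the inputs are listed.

Execution, op by op:
  "ipzvruhwvtfx" -> "IPZVRUHWVTFX" -> "IPZVRUHWVTFX"
  "ugfydsm" -> "UGFYDSM" -> "UGFYDSM"
  "dxbjqfhfcoc" -> "DXBJQFHFCOC" -> "DXBJQFHFCOC"
  "gon" -> "GON" -> "GON"
  "llhkjum" -> "LLHKJUM" -> "LHKJUM"

"IPZVRUHWVTFX"; "UGFYDSM"; "DXBJQFHFCOC"; "GON"; "LHKJUM"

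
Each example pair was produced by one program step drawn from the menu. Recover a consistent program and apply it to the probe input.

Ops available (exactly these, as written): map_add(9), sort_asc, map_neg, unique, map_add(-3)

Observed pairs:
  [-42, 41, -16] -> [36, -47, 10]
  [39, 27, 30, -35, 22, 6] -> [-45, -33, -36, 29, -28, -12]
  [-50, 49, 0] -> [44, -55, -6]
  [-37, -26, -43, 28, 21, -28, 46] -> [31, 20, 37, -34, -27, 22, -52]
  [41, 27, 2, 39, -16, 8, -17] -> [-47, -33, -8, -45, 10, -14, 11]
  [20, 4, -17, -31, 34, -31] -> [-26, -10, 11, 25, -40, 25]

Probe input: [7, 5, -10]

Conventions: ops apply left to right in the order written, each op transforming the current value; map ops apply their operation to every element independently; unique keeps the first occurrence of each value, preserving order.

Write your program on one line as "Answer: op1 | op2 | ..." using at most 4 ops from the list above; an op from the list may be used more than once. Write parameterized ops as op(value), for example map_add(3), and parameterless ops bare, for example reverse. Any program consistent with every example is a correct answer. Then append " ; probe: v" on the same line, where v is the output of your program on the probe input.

map_add(-3) | map_add(9) | map_neg ; probe: [-13, -11, 4]

Check, running the answer program on each example:
  [-42, 41, -16] -> [-45, 38, -19] -> [-36, 47, -10] -> [36, -47, 10]
  [39, 27, 30, -35, 22, 6] -> [36, 24, 27, -38, 19, 3] -> [45, 33, 36, -29, 28, 12] -> [-45, -33, -36, 29, -28, -12]
  [-50, 49, 0] -> [-53, 46, -3] -> [-44, 55, 6] -> [44, -55, -6]
  [-37, -26, -43, 28, 21, -28, 46] -> [-40, -29, -46, 25, 18, -31, 43] -> [-31, -20, -37, 34, 27, -22, 52] -> [31, 20, 37, -34, -27, 22, -52]
  [41, 27, 2, 39, -16, 8, -17] -> [38, 24, -1, 36, -19, 5, -20] -> [47, 33, 8, 45, -10, 14, -11] -> [-47, -33, -8, -45, 10, -14, 11]
  [20, 4, -17, -31, 34, -31] -> [17, 1, -20, -34, 31, -34] -> [26, 10, -11, -25, 40, -25] -> [-26, -10, 11, 25, -40, 25]
  probe: [7, 5, -10] -> [4, 2, -13] -> [13, 11, -4] -> [-13, -11, 4]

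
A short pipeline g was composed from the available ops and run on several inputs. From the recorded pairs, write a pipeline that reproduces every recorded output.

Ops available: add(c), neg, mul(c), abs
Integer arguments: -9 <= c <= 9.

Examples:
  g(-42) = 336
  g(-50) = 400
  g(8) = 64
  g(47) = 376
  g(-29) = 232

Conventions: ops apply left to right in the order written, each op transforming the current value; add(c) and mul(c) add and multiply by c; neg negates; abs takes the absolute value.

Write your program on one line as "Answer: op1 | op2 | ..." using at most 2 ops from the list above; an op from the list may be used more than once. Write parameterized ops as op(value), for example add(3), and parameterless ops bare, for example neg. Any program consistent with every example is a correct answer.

abs | mul(8)

Check, running the answer program on each example:
  -42 -> 42 -> 336
  -50 -> 50 -> 400
  8 -> 8 -> 64
  47 -> 47 -> 376
  -29 -> 29 -> 232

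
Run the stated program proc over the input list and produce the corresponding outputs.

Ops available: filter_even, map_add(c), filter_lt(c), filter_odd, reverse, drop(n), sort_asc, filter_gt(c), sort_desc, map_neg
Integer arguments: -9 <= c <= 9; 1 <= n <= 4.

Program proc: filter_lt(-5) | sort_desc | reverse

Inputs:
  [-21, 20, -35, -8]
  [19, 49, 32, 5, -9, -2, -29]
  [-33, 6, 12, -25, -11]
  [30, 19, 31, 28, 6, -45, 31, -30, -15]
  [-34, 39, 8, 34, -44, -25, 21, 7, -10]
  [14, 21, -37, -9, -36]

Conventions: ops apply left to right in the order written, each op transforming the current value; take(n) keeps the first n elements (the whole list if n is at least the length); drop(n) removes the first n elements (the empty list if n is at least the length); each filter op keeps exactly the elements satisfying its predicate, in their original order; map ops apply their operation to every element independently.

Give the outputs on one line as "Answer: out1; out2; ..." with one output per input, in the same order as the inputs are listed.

Execution, op by op:
  [-21, 20, -35, -8] -> [-21, -35, -8] -> [-8, -21, -35] -> [-35, -21, -8]
  [19, 49, 32, 5, -9, -2, -29] -> [-9, -29] -> [-9, -29] -> [-29, -9]
  [-33, 6, 12, -25, -11] -> [-33, -25, -11] -> [-11, -25, -33] -> [-33, -25, -11]
  [30, 19, 31, 28, 6, -45, 31, -30, -15] -> [-45, -30, -15] -> [-15, -30, -45] -> [-45, -30, -15]
  [-34, 39, 8, 34, -44, -25, 21, 7, -10] -> [-34, -44, -25, -10] -> [-10, -25, -34, -44] -> [-44, -34, -25, -10]
  [14, 21, -37, -9, -36] -> [-37, -9, -36] -> [-9, -36, -37] -> [-37, -36, -9]

[-35, -21, -8]; [-29, -9]; [-33, -25, -11]; [-45, -30, -15]; [-44, -34, -25, -10]; [-37, -36, -9]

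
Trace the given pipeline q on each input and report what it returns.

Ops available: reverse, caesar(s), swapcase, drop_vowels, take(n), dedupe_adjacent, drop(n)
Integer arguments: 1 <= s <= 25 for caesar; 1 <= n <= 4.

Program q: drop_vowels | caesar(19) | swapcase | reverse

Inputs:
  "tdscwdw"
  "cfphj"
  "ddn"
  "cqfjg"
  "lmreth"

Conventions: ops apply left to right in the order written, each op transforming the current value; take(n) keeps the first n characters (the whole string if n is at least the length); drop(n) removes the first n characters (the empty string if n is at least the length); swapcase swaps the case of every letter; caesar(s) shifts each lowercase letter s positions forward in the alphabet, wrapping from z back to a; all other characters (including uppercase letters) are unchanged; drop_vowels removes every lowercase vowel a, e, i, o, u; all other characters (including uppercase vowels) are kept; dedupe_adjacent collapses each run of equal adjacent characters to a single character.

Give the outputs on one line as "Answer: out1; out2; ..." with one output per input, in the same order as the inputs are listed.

"PWPVLWM"; "CAIYV"; "GWW"; "ZCYJV"; "AMKFE"

Execution, op by op:
  "tdscwdw" -> "tdscwdw" -> "mwlvpwp" -> "MWLVPWP" -> "PWPVLWM"
  "cfphj" -> "cfphj" -> "vyiac" -> "VYIAC" -> "CAIYV"
  "ddn" -> "ddn" -> "wwg" -> "WWG" -> "GWW"
  "cqfjg" -> "cqfjg" -> "vjycz" -> "VJYCZ" -> "ZCYJV"
  "lmreth" -> "lmrth" -> "efkma" -> "EFKMA" -> "AMKFE"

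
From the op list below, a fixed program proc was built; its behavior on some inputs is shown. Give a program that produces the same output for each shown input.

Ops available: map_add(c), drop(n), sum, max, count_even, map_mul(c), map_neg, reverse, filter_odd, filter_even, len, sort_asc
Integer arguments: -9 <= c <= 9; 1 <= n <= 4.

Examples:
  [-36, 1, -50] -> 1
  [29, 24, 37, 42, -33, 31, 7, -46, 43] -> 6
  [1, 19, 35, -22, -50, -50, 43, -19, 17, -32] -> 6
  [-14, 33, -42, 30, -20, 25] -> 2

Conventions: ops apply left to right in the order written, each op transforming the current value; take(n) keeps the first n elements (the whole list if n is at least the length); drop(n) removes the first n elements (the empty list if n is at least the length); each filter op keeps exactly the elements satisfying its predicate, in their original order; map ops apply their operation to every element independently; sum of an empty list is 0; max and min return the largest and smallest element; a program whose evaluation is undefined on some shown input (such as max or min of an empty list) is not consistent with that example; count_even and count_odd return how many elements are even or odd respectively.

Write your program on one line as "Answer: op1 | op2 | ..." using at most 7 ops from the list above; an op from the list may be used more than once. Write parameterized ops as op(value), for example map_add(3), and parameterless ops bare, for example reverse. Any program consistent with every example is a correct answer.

map_add(-7) | map_add(-4) | map_mul(-7) | map_neg | sort_asc | count_even

Check, running the answer program on each example:
  [-36, 1, -50] -> [-43, -6, -57] -> [-47, -10, -61] -> [329, 70, 427] -> [-329, -70, -427] -> [-427, -329, -70] -> 1
  [29, 24, 37, 42, -33, 31, 7, -46, 43] -> [22, 17, 30, 35, -40, 24, 0, -53, 36] -> [18, 13, 26, 31, -44, 20, -4, -57, 32] -> [-126, -91, -182, -217, 308, -140, 28, 399, -224] -> [126, 91, 182, 217, -308, 140, -28, -399, 224] -> [-399, -308, -28, 91, 126, 140, 182, 217, 224] -> 6
  [1, 19, 35, -22, -50, -50, 43, -19, 17, -32] -> [-6, 12, 28, -29, -57, -57, 36, -26, 10, -39] -> [-10, 8, 24, -33, -61, -61, 32, -30, 6, -43] -> [70, -56, -168, 231, 427, 427, -224, 210, -42, 301] -> [-70, 56, 168, -231, -427, -427, 224, -210, 42, -301] -> [-427, -427, -301, -231, -210, -70, 42, 56, 168, 224] -> 6
  [-14, 33, -42, 30, -20, 25] -> [-21, 26, -49, 23, -27, 18] -> [-25, 22, -53, 19, -31, 14] -> [175, -154, 371, -133, 217, -98] -> [-175, 154, -371, 133, -217, 98] -> [-371, -217, -175, 98, 133, 154] -> 2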